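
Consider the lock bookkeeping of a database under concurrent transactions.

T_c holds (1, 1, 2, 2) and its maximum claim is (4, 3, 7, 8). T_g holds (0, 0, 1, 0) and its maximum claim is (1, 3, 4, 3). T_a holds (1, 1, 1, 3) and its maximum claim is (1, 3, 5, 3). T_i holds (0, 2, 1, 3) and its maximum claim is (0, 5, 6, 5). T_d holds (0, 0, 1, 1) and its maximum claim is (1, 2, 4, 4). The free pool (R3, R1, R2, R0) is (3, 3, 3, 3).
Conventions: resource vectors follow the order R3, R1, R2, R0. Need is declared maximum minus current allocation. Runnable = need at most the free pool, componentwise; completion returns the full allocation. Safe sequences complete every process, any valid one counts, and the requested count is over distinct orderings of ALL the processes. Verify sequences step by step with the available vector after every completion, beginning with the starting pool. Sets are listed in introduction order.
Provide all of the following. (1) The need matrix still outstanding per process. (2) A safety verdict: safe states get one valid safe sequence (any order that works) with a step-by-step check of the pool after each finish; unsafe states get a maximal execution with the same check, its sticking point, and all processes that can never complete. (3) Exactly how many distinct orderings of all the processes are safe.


(1) Remaining need (order R3, R1, R2, R0):
  T_c: (3, 2, 5, 6)
  T_g: (1, 3, 3, 3)
  T_a: (0, 2, 4, 0)
  T_i: (0, 3, 5, 2)
  T_d: (1, 2, 3, 3)
(2) SAFE. One safe sequence: T_d, T_g, T_i, T_c, T_a.
Key observation: the first exact fit in this order is T_d — it needs (1, 2, 3, 3) with (3, 3, 3, 3) free, meeting a requested resource to the last unit.
Walking it through:
  pool = (3, 3, 3, 3)
  T_d: need (1, 2, 3, 3) fits (3, 3, 3, 3); releases (0, 0, 1, 1), pool now (3, 3, 4, 4)
  T_g: need (1, 3, 3, 3) fits (3, 3, 4, 4); releases (0, 0, 1, 0), pool now (3, 3, 5, 4)
  T_i: need (0, 3, 5, 2) fits (3, 3, 5, 4); releases (0, 2, 1, 3), pool now (3, 5, 6, 7)
  T_c: need (3, 2, 5, 6) fits (3, 5, 6, 7); releases (1, 1, 2, 2), pool now (4, 6, 8, 9)
  T_a: need (0, 2, 4, 0) fits (4, 6, 8, 9); releases (1, 1, 1, 3), pool now (5, 7, 9, 12)
(3) Exactly 20 of the possible complete orderings are safe sequences.


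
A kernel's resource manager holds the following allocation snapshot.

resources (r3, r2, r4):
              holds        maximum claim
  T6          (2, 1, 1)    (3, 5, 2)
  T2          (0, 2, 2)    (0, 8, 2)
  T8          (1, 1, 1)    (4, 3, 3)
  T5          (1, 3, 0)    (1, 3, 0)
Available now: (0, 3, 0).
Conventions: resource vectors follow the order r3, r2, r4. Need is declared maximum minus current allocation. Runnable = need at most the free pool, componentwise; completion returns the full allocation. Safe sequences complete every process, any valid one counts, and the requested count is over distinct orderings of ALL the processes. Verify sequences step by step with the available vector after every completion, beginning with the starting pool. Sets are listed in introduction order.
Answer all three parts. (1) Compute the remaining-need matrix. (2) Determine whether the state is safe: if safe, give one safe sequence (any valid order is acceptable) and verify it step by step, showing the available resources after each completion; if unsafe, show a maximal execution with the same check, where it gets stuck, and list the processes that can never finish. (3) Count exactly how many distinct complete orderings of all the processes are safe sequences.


(1) Need matrix, components ordered r3, r2, r4:
  T6: (1, 4, 1)
  T2: (0, 6, 0)
  T8: (3, 2, 2)
  T5: (0, 0, 0)
(2) SAFE. One safe sequence: T5, T2, T6, T8.
Key observation: the first exact fit in this order is T2 — it needs (0, 6, 0) with (1, 6, 0) free, meeting a requested resource to the last unit.
Verifying each step:
  pool = (0, 3, 0)
  T5 needs (0, 0, 0) <= (0, 3, 0) -> finishes; pool += (1, 3, 0) = (1, 6, 0)
  T2 needs (0, 6, 0) <= (1, 6, 0) -> finishes; pool += (0, 2, 2) = (1, 8, 2)
  T6 needs (1, 4, 1) <= (1, 8, 2) -> finishes; pool += (2, 1, 1) = (3, 9, 3)
  T8 needs (3, 2, 2) <= (3, 9, 3) -> finishes; pool += (1, 1, 1) = (4, 10, 4)
(3) Exactly 1 of the possible complete orderings is a safe sequence.


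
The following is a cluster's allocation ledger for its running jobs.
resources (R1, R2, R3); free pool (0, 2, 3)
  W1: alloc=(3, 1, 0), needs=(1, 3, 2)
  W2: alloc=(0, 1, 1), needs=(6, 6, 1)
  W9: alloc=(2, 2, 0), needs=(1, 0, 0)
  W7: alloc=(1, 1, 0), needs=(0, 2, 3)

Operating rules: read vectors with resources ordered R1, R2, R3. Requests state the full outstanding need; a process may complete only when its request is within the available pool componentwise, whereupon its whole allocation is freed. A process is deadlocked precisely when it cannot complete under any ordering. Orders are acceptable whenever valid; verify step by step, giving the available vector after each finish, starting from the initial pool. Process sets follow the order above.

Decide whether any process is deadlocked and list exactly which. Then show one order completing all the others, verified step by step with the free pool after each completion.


Nothing here is deadlocked.
Key observation: W7 can run right away; the returned allocation unlocks the remaining processes in turn.
A valid finishing order for the others: W7, W9, W1, W2. Walking it through:
  pool = (0, 2, 3)
  W7: need (0, 2, 3) fits (0, 2, 3); releases (1, 1, 0), pool now (1, 3, 3)
  W9: need (1, 0, 0) fits (1, 3, 3); releases (2, 2, 0), pool now (3, 5, 3)
  W1: need (1, 3, 2) fits (3, 5, 3); releases (3, 1, 0), pool now (6, 6, 3)
  W2: need (6, 6, 1) fits (6, 6, 3); releases (0, 1, 1), pool now (6, 7, 4)


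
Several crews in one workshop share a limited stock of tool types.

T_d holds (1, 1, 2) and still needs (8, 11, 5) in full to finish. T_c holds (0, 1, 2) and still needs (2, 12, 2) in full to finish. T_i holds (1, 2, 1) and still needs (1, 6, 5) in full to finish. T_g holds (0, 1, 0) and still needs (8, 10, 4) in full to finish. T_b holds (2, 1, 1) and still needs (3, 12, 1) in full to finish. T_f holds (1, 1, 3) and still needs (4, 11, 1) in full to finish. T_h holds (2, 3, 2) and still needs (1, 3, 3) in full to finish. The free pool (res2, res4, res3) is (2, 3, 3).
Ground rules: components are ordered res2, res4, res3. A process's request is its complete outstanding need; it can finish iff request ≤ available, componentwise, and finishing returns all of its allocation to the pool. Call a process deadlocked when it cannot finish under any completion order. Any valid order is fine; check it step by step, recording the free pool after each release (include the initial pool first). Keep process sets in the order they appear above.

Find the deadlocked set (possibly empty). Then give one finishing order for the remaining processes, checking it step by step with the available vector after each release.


Deadlocked set: T_d, T_c, T_g, T_b and T_f.
Key observation: even finishing T_h, T_i leaves just (5, 8, 6) free — too little res4 for any of the remaining processes.
A valid finishing order for the others: T_h, T_i. Walking it through:
  pool = (2, 3, 3)
  run T_h (needs (1, 3, 3), free (2, 3, 3)); after release of (2, 3, 2) the pool is (4, 6, 5)
  run T_i (needs (1, 6, 5), free (4, 6, 5)); after release of (1, 2, 1) the pool is (5, 8, 6)
None of the blocked processes ever fits:
  blocked: T_d wants (8, 11, 5), pool (5, 8, 6) — not enough res2 and res4
  blocked: T_c wants (2, 12, 2), pool (5, 8, 6) — not enough res4
  blocked: T_g wants (8, 10, 4), pool (5, 8, 6) — not enough res2 and res4
  blocked: T_b wants (3, 12, 1), pool (5, 8, 6) — not enough res4
  blocked: T_f wants (4, 11, 1), pool (5, 8, 6) — not enough res4


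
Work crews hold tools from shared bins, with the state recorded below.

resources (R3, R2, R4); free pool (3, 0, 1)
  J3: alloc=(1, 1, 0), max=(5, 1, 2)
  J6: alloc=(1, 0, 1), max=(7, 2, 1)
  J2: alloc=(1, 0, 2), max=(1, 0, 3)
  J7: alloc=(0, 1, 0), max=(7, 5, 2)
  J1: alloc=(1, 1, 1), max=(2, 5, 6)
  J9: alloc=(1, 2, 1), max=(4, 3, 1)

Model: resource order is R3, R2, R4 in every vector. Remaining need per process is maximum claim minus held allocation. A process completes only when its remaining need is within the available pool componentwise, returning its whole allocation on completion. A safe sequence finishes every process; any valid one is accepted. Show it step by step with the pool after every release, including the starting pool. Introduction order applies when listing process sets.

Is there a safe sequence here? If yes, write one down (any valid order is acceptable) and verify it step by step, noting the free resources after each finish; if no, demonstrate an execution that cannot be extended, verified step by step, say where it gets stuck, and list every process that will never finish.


UNSAFE — no complete ordering exists.
Key observation: once J2, J3, J9, J6 finish, the pool peaks at (7, 3, 5) — and every remaining process still needs more R2 than that.
The run J2, J3, J9, J6 cannot be extended any further. Step-by-step check:
  pool = (3, 0, 1)
  J2: need (0, 0, 1) fits (3, 0, 1); releases (1, 0, 2), pool now (4, 0, 3)
  J3: need (4, 0, 2) fits (4, 0, 3); releases (1, 1, 0), pool now (5, 1, 3)
  J9: need (3, 1, 0) fits (5, 1, 3); releases (1, 2, 1), pool now (6, 3, 4)
  J6: need (6, 2, 0) fits (6, 3, 4); releases (1, 0, 1), pool now (7, 3, 5)
  blocked: J7 wants (7, 4, 2), pool (7, 3, 5) — not enough R2
  blocked: J1 wants (1, 4, 5), pool (7, 3, 5) — not enough R2
Permanently blocked: J7 and J1.


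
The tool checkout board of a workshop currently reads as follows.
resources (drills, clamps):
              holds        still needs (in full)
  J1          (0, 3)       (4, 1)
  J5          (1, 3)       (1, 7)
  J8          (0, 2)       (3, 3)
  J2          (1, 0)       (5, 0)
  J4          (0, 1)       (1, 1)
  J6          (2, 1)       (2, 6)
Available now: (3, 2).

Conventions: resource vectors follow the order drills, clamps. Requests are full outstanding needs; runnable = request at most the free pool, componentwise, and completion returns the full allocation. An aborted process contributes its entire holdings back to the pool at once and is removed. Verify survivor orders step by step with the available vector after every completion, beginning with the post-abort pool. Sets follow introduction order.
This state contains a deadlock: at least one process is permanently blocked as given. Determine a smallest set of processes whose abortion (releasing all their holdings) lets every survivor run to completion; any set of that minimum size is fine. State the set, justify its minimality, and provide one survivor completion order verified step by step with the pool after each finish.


The answer: abort J5.
Key observation: J6 was stuck for good until J5 gave back (1, 3); in the order shown it finishes at step 2.
No smaller set exists: with zero aborts the deadlock remains.
Survivors finish in the order: J4, J6, J1, J2, J8. Check, step by step (pool after the aborts first):
  pool = (4, 5)
  run J4 (needs (1, 1), free (4, 5)); after release of (0, 1) the pool is (4, 6)
  run J6 (needs (2, 6), free (4, 6)); after release of (2, 1) the pool is (6, 7)
  run J1 (needs (4, 1), free (6, 7)); after release of (0, 3) the pool is (6, 10)
  run J2 (needs (5, 0), free (6, 10)); after release of (1, 0) the pool is (7, 10)
  run J8 (needs (3, 3), free (7, 10)); after release of (0, 2) the pool is (7, 12)


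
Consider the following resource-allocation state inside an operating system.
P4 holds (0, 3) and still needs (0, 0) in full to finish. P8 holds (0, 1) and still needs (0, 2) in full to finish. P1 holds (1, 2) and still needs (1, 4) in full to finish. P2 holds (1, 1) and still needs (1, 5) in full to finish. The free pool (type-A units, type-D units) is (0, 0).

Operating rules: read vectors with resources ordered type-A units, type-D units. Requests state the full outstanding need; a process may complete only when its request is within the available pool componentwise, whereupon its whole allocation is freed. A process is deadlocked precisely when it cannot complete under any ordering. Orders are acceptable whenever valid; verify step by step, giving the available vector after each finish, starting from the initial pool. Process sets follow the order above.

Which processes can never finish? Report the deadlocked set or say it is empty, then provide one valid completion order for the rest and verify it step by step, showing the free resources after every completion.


Deadlocked: P1 and P2.
Key observation: the pool after P4, P8 is (0, 4); every surviving request exceeds it in type-A units, so progress ends there.
A valid finishing order for the others: P4, P8. Check, step by step:
  pool = (0, 0)
  run P4 (needs (0, 0), free (0, 0)); after release of (0, 3) the pool is (0, 3)
  run P8 (needs (0, 2), free (0, 3)); after release of (0, 1) the pool is (0, 4)
None of the blocked processes ever fits:
  blocked: P1 wants (1, 4), pool (0, 4) — not enough type-A units
  blocked: P2 wants (1, 5), pool (0, 4) — not enough type-A units and type-D units


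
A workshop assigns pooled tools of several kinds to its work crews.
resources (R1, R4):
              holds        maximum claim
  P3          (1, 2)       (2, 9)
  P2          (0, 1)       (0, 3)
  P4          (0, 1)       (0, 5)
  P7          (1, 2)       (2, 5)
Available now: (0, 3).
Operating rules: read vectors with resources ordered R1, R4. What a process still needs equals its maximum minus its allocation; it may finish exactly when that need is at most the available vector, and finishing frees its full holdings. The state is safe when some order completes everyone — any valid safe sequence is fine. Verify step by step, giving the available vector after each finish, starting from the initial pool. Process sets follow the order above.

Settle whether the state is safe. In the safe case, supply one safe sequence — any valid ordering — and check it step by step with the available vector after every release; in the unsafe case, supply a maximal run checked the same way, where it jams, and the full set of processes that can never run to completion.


UNSAFE — no complete ordering exists.
Key observation: R1 is the bottleneck — with P2, P4 done the pool holds (0, 5), short of every remaining need.
Going as far as possible: P2, P4; after that, nothing fits. Check, step by step:
  pool = (0, 3)
  P2 needs (0, 2) <= (0, 3) -> finishes; pool += (0, 1) = (0, 4)
  P4 needs (0, 4) <= (0, 4) -> finishes; pool += (0, 1) = (0, 5)
  P3 cannot run: need (1, 7) vs free (0, 5) (insufficient R1 and R4)
  P7 cannot run: need (1, 3) vs free (0, 5) (insufficient R1)
Processes that can never finish: P3 and P7.


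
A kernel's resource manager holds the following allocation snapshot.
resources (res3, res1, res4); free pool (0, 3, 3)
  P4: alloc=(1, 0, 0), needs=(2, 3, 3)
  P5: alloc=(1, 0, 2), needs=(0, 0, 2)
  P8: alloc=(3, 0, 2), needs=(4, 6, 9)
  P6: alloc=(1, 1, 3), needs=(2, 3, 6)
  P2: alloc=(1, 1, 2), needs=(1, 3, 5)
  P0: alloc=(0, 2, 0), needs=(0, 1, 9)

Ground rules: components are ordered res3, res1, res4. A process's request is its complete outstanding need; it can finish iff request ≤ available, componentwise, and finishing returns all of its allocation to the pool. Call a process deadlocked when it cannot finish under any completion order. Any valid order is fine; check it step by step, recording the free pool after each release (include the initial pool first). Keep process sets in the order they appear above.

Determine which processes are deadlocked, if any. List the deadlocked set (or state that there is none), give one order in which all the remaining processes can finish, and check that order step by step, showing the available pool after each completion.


Nothing here is deadlocked.
Key observation: beginning at P5, releases accumulate fast enough that every process eventually fits.
The rest can finish in the order P5, P2, P4, P6, P0, P8. Verifying each step:
  pool = (0, 3, 3)
  P5 needs (0, 0, 2) <= (0, 3, 3) -> finishes; pool += (1, 0, 2) = (1, 3, 5)
  P2 needs (1, 3, 5) <= (1, 3, 5) -> finishes; pool += (1, 1, 2) = (2, 4, 7)
  P4 needs (2, 3, 3) <= (2, 4, 7) -> finishes; pool += (1, 0, 0) = (3, 4, 7)
  P6 needs (2, 3, 6) <= (3, 4, 7) -> finishes; pool += (1, 1, 3) = (4, 5, 10)
  P0 needs (0, 1, 9) <= (4, 5, 10) -> finishes; pool += (0, 2, 0) = (4, 7, 10)
  P8 needs (4, 6, 9) <= (4, 7, 10) -> finishes; pool += (3, 0, 2) = (7, 7, 12)


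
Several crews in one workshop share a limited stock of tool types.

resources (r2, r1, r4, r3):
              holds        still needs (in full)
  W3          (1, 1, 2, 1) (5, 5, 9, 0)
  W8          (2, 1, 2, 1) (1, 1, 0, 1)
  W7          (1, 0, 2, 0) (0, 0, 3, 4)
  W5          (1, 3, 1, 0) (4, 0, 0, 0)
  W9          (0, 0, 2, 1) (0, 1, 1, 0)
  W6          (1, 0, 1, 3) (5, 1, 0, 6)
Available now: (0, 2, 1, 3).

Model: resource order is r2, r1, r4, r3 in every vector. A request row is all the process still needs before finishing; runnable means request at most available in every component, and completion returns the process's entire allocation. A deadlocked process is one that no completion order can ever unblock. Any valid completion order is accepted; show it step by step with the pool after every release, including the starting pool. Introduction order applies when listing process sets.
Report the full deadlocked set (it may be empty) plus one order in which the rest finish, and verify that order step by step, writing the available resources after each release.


Deadlocked: W3, W5 and W6.
Key observation: r2 is the bottleneck — with W9, W7, W8 done the pool holds (3, 3, 7, 5), short of every remaining need.
The rest can finish in the order W9, W7, W8. Walking it through:
  pool = (0, 2, 1, 3)
  run W9 (needs (0, 1, 1, 0), free (0, 2, 1, 3)); after release of (0, 0, 2, 1) the pool is (0, 2, 3, 4)
  run W7 (needs (0, 0, 3, 4), free (0, 2, 3, 4)); after release of (1, 0, 2, 0) the pool is (1, 2, 5, 4)
  run W8 (needs (1, 1, 0, 1), free (1, 2, 5, 4)); after release of (2, 1, 2, 1) the pool is (3, 3, 7, 5)
None of the blocked processes ever fits:
  W3 cannot run: need (5, 5, 9, 0) vs free (3, 3, 7, 5) (insufficient r2, r1 and r4)
  W5 cannot run: need (4, 0, 0, 0) vs free (3, 3, 7, 5) (insufficient r2)
  W6 cannot run: need (5, 1, 0, 6) vs free (3, 3, 7, 5) (insufficient r2 and r3)


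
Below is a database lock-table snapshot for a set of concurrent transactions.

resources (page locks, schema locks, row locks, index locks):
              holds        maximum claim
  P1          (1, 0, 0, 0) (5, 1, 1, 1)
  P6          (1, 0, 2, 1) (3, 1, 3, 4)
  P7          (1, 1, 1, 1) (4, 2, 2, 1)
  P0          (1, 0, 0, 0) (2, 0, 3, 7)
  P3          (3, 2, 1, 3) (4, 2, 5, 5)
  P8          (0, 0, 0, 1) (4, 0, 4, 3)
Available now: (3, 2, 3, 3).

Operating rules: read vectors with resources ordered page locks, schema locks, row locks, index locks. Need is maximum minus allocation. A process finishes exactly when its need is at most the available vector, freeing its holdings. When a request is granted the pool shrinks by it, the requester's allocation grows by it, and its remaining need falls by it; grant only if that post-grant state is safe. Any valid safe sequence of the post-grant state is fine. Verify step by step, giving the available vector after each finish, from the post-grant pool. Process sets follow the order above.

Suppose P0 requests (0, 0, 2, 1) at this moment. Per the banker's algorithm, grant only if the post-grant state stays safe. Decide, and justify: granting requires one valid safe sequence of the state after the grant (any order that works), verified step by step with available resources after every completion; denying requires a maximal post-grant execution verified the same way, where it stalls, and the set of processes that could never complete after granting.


GRANT. The post-grant state is safe; one safe sequence: P7, P6, P3, P1, P0, P8.
Key observation: (3, 2, 1, 2) free after granting still covers P7 first, and each release covers the next.
Check on the post-grant state, step by step:
  pool = (3, 2, 1, 2)
  P7 needs (3, 1, 1, 0) <= (3, 2, 1, 2) -> finishes; pool += (1, 1, 1, 1) = (4, 3, 2, 3)
  P6 needs (2, 1, 1, 3) <= (4, 3, 2, 3) -> finishes; pool += (1, 0, 2, 1) = (5, 3, 4, 4)
  P3 needs (1, 0, 4, 2) <= (5, 3, 4, 4) -> finishes; pool += (3, 2, 1, 3) = (8, 5, 5, 7)
  P1 needs (4, 1, 1, 1) <= (8, 5, 5, 7) -> finishes; pool += (1, 0, 0, 0) = (9, 5, 5, 7)
  P0 needs (1, 0, 1, 6) <= (9, 5, 5, 7) -> finishes; pool += (1, 0, 2, 1) = (10, 5, 7, 8)
  P8 needs (4, 0, 4, 2) <= (10, 5, 7, 8) -> finishes; pool += (0, 0, 0, 1) = (10, 5, 7, 9)


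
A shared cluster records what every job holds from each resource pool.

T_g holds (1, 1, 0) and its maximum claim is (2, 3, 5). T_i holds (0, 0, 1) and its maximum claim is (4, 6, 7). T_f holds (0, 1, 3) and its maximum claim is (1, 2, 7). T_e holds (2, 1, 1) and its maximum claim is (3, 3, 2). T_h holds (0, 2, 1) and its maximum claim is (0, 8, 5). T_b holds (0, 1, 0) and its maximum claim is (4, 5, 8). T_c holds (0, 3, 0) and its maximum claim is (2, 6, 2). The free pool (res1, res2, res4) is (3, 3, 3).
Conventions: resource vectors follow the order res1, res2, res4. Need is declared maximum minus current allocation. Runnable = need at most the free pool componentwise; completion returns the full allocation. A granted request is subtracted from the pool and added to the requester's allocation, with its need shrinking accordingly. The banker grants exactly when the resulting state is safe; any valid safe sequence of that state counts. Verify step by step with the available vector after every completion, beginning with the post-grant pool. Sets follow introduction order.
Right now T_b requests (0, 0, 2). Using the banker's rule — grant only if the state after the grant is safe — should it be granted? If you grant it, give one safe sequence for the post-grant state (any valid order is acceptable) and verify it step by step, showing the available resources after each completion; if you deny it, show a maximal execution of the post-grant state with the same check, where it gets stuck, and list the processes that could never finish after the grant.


DENY: after the grant no complete ordering would exist.
Key observation: the wall is res4: completing T_e, T_c brings the pool only to (5, 7, 2), and all the rest need more.
Pretend the grant happened; the run T_e, T_c goes as far as possible. Check, step by step:
  pool = (3, 3, 1)
  T_e: need (1, 2, 1) fits (3, 3, 1); releases (2, 1, 1), pool now (5, 4, 2)
  T_c: need (2, 3, 2) fits (5, 4, 2); releases (0, 3, 0), pool now (5, 7, 2)
  T_g still needs (1, 2, 5) but only (5, 7, 2) is free — short on res4
  T_i still needs (4, 6, 6) but only (5, 7, 2) is free — short on res4
  T_f still needs (1, 1, 4) but only (5, 7, 2) is free — short on res4
  T_h still needs (0, 6, 4) but only (5, 7, 2) is free — short on res4
  T_b still needs (4, 4, 6) but only (5, 7, 2) is free — short on res4
Post-grant, the permanently blocked set is T_g, T_i, T_f, T_h and T_b.


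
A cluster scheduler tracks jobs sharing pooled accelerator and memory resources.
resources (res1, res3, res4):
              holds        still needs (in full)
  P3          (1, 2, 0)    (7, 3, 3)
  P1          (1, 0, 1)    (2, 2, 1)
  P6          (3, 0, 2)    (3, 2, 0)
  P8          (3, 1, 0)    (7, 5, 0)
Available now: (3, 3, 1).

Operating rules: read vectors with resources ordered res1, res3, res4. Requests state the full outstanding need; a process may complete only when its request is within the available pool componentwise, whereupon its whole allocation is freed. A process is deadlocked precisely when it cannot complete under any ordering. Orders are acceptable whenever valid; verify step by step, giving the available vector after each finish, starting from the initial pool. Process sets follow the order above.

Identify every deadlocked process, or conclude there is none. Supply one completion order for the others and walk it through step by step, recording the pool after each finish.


The deadlocked set is empty.
Key observation: P1 can run right away; the returned allocation unlocks the remaining processes in turn.
A valid finishing order for the others: P1, P6, P3, P8. Step-by-step check:
  pool = (3, 3, 1)
  P1: need (2, 2, 1) fits (3, 3, 1); releases (1, 0, 1), pool now (4, 3, 2)
  P6: need (3, 2, 0) fits (4, 3, 2); releases (3, 0, 2), pool now (7, 3, 4)
  P3: need (7, 3, 3) fits (7, 3, 4); releases (1, 2, 0), pool now (8, 5, 4)
  P8: need (7, 5, 0) fits (8, 5, 4); releases (3, 1, 0), pool now (11, 6, 4)


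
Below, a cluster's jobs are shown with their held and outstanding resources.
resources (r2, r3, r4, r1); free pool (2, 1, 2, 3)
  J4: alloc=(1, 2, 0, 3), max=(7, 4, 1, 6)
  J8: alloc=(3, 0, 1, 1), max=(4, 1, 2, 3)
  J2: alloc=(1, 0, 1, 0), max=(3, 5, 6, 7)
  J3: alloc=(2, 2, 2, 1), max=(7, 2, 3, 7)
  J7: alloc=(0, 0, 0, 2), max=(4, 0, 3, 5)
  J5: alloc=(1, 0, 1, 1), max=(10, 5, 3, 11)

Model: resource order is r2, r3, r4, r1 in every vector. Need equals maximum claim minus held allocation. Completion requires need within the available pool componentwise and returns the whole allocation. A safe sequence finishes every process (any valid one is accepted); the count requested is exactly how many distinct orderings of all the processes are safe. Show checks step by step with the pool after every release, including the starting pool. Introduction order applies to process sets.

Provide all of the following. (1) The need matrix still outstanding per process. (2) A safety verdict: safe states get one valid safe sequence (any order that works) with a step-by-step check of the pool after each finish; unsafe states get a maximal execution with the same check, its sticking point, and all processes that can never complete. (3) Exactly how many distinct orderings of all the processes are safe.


(1) Need matrix, components ordered r2, r3, r4, r1:
  J4: (6, 2, 1, 3)
  J8: (1, 1, 1, 2)
  J2: (2, 5, 5, 7)
  J3: (5, 0, 1, 6)
  J7: (4, 0, 3, 3)
  J5: (9, 5, 2, 10)
(2) SAFE. One safe sequence: J8, J7, J3, J4, J2, J5.
Key observation: at J8 the run first touches a limit — (1, 1, 1, 2) against (2, 1, 2, 3), exact on a resource it actually requests.
Verifying each step:
  pool = (2, 1, 2, 3)
  run J8 (needs (1, 1, 1, 2), free (2, 1, 2, 3)); after release of (3, 0, 1, 1) the pool is (5, 1, 3, 4)
  run J7 (needs (4, 0, 3, 3), free (5, 1, 3, 4)); after release of (0, 0, 0, 2) the pool is (5, 1, 3, 6)
  run J3 (needs (5, 0, 1, 6), free (5, 1, 3, 6)); after release of (2, 2, 2, 1) the pool is (7, 3, 5, 7)
  run J4 (needs (6, 2, 1, 3), free (7, 3, 5, 7)); after release of (1, 2, 0, 3) the pool is (8, 5, 5, 10)
  run J2 (needs (2, 5, 5, 7), free (8, 5, 5, 10)); after release of (1, 0, 1, 0) the pool is (9, 5, 6, 10)
  run J5 (needs (9, 5, 2, 10), free (9, 5, 6, 10)); after release of (1, 0, 1, 1) the pool is (10, 5, 7, 11)
(3) Exactly 1 of the possible complete orderings is a safe sequence.


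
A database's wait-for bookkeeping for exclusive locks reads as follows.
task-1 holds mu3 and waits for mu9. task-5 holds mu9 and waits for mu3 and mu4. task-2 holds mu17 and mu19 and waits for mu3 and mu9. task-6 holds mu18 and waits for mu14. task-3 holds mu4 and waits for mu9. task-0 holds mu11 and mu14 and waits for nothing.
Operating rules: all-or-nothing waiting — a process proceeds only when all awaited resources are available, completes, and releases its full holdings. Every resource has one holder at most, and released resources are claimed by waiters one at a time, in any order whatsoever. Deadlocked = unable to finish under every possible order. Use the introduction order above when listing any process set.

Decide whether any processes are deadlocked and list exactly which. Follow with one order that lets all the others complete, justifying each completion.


The deadlocked set is task-1, task-5, task-2 and task-3.
Key observation: the waits loop around task-1 -> task-5 -> task-1 with no way out; task-3 is caught in further circular waits and task-2 waits into the deadlock from upstream.
A valid finishing order for the others: task-0, task-6.
Step-by-step check:
  task-0 waits on nothing -> runs at once and releases mu11 and mu14
  task-6: everything it awaited (mu14) is free; runs, freeing mu18


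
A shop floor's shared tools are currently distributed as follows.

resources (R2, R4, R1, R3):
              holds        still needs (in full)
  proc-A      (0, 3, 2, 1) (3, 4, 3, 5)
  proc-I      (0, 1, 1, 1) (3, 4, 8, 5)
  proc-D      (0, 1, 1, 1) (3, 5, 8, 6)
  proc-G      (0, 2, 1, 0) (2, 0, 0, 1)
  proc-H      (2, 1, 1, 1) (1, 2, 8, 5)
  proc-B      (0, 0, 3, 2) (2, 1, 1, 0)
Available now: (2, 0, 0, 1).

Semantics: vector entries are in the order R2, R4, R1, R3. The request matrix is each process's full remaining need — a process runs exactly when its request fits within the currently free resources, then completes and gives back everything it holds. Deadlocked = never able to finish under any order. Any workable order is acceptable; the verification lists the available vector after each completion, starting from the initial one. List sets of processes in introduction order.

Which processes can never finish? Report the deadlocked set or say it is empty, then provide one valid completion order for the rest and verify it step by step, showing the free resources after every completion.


The deadlocked set is proc-A, proc-I, proc-D and proc-H.
Key observation: R3 is the bottleneck — with proc-G, proc-B done the pool holds (2, 2, 4, 3), short of every remaining need.
One completion order for the rest: proc-G, proc-B. Verifying each step:
  pool = (2, 0, 0, 1)
  proc-G: need (2, 0, 0, 1) fits (2, 0, 0, 1); releases (0, 2, 1, 0), pool now (2, 2, 1, 1)
  proc-B: need (2, 1, 1, 0) fits (2, 2, 1, 1); releases (0, 0, 3, 2), pool now (2, 2, 4, 3)
The stuck group stays short no matter what:
  proc-A cannot run: need (3, 4, 3, 5) vs free (2, 2, 4, 3) (insufficient R2, R4 and R3)
  proc-I cannot run: need (3, 4, 8, 5) vs free (2, 2, 4, 3) (insufficient R2, R4, R1 and R3)
  proc-D cannot run: need (3, 5, 8, 6) vs free (2, 2, 4, 3) (insufficient R2, R4, R1 and R3)
  proc-H cannot run: need (1, 2, 8, 5) vs free (2, 2, 4, 3) (insufficient R1 and R3)


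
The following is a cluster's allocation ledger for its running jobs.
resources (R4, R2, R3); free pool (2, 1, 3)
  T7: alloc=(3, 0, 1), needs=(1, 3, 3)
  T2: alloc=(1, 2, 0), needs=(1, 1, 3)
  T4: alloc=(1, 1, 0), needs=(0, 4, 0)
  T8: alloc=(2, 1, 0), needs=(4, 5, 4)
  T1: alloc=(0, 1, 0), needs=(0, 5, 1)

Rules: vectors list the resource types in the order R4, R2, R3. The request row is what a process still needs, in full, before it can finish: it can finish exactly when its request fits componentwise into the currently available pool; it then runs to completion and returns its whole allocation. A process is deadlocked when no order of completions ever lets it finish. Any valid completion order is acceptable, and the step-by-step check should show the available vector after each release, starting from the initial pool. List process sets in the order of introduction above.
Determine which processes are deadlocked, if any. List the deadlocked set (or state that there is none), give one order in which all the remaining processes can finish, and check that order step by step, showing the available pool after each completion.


The deadlocked set is T4, T8 and T1.
Key observation: no order helps: past T2, T7, the free pool tops out at (6, 3, 4), below what each blocked process needs in R2.
One completion order for the rest: T2, T7. Verifying each step:
  pool = (2, 1, 3)
  run T2 (needs (1, 1, 3), free (2, 1, 3)); after release of (1, 2, 0) the pool is (3, 3, 3)
  run T7 (needs (1, 3, 3), free (3, 3, 3)); after release of (3, 0, 1) the pool is (6, 3, 4)
The blocked processes can never fit:
  T4 still needs (0, 4, 0) but only (6, 3, 4) is free — short on R2
  T8 still needs (4, 5, 4) but only (6, 3, 4) is free — short on R2
  T1 still needs (0, 5, 1) but only (6, 3, 4) is free — short on R2


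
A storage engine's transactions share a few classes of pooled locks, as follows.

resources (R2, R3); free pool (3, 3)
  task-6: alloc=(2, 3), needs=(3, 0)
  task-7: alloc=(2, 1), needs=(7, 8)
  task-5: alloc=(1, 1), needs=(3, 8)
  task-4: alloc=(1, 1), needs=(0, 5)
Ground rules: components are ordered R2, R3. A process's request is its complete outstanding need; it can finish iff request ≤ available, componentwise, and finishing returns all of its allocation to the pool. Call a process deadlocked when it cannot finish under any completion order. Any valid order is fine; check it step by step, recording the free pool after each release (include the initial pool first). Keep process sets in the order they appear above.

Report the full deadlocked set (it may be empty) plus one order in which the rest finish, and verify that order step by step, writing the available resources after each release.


Deadlocked set: task-7 and task-5.
Key observation: R3 is the bottleneck — with task-6, task-4 done the pool holds (6, 7), short of every remaining need.
One completion order for the rest: task-6, task-4. Walking it through:
  pool = (3, 3)
  task-6: need (3, 0) fits (3, 3); releases (2, 3), pool now (5, 6)
  task-4: need (0, 5) fits (5, 6); releases (1, 1), pool now (6, 7)
The stuck group stays short no matter what:
  task-7 cannot run: need (7, 8) vs free (6, 7) (insufficient R2 and R3)
  task-5 cannot run: need (3, 8) vs free (6, 7) (insufficient R3)


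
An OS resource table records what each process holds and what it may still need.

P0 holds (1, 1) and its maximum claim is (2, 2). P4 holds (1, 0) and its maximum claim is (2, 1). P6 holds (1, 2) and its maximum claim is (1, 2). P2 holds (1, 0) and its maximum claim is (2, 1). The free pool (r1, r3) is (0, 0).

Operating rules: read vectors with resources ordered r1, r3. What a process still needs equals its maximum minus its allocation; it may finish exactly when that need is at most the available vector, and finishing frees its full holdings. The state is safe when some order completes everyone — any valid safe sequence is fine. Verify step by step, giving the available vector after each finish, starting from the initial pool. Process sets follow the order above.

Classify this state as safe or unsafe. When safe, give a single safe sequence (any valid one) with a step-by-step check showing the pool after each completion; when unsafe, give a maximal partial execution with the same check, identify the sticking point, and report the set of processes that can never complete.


SAFE — a valid safe sequence is P6, P4, P0, P2.
Key observation: the first exact fit in this order is P4 — it needs (1, 1) with (1, 2) free, meeting a requested resource to the last unit.
Check, step by step:
  pool = (0, 0)
  P6: need (0, 0) fits (0, 0); releases (1, 2), pool now (1, 2)
  P4: need (1, 1) fits (1, 2); releases (1, 0), pool now (2, 2)
  P0: need (1, 1) fits (2, 2); releases (1, 1), pool now (3, 3)
  P2: need (1, 1) fits (3, 3); releases (1, 0), pool now (4, 3)


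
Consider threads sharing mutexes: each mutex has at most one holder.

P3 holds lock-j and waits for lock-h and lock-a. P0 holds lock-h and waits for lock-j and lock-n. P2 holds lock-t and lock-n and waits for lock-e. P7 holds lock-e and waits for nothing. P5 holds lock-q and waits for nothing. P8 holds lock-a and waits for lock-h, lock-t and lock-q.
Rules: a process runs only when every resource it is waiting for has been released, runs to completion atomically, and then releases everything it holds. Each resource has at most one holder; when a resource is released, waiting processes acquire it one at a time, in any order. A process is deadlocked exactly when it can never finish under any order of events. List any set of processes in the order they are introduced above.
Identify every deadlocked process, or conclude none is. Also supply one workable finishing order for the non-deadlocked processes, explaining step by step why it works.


Deadlocked set: P3, P0 and P8.
Key observation: the waits loop around P3 -> P0 -> P3 with no way out; P8 is caught in further circular waits.
A valid finishing order for the others: P7, P5, P2.
Step-by-step check:
  P7 waits on nothing -> runs at once and releases lock-e
  P5 waits on nothing -> runs at once and releases lock-q
  run P2 (all its waits — lock-e — are resolved); releases lock-t and lock-n


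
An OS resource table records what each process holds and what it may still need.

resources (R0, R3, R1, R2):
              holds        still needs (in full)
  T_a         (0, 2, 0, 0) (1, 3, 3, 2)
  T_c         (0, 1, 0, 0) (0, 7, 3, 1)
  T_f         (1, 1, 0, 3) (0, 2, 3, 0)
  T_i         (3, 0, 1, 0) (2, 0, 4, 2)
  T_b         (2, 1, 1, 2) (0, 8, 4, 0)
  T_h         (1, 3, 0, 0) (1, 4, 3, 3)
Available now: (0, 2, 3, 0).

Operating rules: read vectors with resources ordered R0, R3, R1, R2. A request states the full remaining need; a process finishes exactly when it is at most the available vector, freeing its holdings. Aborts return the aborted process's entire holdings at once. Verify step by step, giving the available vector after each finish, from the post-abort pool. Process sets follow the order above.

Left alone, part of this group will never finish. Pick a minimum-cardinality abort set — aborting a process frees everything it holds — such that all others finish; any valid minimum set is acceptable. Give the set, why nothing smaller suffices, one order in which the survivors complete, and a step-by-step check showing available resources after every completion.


The answer: abort T_i.
Key observation: T_b could never have finished before the abort; with (3, 0, 1, 0) returned by T_i, it fits at step 4.
No smaller set exists: with zero aborts the deadlock remains.
Survivors finish in the order: T_f, T_a, T_h, T_b, T_c. Verifying each step (pool after the aborts first):
  pool = (3, 2, 4, 0)
  T_f: need (0, 2, 3, 0) fits (3, 2, 4, 0); releases (1, 1, 0, 3), pool now (4, 3, 4, 3)
  T_a: need (1, 3, 3, 2) fits (4, 3, 4, 3); releases (0, 2, 0, 0), pool now (4, 5, 4, 3)
  T_h: need (1, 4, 3, 3) fits (4, 5, 4, 3); releases (1, 3, 0, 0), pool now (5, 8, 4, 3)
  T_b: need (0, 8, 4, 0) fits (5, 8, 4, 3); releases (2, 1, 1, 2), pool now (7, 9, 5, 5)
  T_c: need (0, 7, 3, 1) fits (7, 9, 5, 5); releases (0, 1, 0, 0), pool now (7, 10, 5, 5)


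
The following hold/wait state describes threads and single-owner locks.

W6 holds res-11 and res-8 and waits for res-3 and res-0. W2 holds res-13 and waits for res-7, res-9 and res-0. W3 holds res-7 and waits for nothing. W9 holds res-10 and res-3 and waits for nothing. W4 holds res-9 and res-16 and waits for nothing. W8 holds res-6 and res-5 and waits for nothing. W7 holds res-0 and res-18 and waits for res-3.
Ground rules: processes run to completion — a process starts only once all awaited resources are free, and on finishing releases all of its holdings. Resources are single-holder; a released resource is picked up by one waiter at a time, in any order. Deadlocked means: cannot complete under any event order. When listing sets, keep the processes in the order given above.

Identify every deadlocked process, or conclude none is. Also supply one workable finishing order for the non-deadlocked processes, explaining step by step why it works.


The deadlocked set is empty.
Key observation: the wait graph is acyclic; completion cascades from the unblocked processes through everyone else.
The rest can finish in the order W9, W4, W3, W7, W2, W8, W6.
Walking it through:
  run W9 (it waits on nothing); releases res-10 and res-3
  run W4 (it waits on nothing); releases res-9 and res-16
  run W3 (it waits on nothing); releases res-7
  W7: everything it awaited (res-3) is free; runs, freeing res-0 and res-18
  W2: everything it awaited (res-7, res-9 and res-0) is free; runs, freeing res-13
  run W8 (it waits on nothing); releases res-6 and res-5
  W6: everything it awaited (res-3 and res-0) is free; runs, freeing res-11 and res-8


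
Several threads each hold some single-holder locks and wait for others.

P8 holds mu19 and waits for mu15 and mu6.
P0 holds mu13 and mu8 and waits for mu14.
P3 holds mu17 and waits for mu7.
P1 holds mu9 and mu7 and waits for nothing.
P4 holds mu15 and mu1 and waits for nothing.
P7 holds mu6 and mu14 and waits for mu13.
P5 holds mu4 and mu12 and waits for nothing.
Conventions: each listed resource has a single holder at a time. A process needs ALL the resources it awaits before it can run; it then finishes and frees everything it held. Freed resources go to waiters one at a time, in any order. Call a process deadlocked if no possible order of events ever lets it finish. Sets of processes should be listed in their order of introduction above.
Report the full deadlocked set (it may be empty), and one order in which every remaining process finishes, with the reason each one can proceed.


Deadlocked: P8, P0 and P7.
Key observation: the cycle P7 -> P0 -> P7 can never break — each member waits on the next; P8 waits into the deadlock from upstream.
A valid finishing order for the others: P1, P4, P3, P5.
Verifying each step:
  P1: no waits; runs immediately, freeing mu9 and mu7
  P4: no waits; runs immediately, freeing mu15 and mu1
  P3 waits on mu7 — all released -> runs and releases mu17
  P5: no waits; runs immediately, freeing mu4 and mu12
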